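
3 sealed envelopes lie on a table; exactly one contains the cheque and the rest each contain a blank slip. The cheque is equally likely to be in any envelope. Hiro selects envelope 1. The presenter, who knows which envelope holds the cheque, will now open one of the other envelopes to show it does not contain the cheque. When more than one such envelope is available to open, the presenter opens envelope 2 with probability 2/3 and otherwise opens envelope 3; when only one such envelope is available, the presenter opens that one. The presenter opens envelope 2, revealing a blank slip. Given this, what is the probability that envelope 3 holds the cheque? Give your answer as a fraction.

3/5

Apply Bayes' rule, conditioning on where the cheque actually is.
If it is in envelope 1 (prior 1/3): envelope 2 is available, opened with probability 2/3; weight (1/3)·(2/3) = 2/9.
If it is in envelope 2 (prior 1/3): the presenter opened envelope 2, so this case is ruled out; weight (1/3)·0 = 0.
If it is in envelope 3 (prior 1/3): only envelope 2 is available, probability 1; weight (1/3)·1 = 1/3.
The weights sum to 5/9.
So P(the cheque in envelope 3 | the presenter opened envelope 2) = (1/3) / (5/9) = 3/5.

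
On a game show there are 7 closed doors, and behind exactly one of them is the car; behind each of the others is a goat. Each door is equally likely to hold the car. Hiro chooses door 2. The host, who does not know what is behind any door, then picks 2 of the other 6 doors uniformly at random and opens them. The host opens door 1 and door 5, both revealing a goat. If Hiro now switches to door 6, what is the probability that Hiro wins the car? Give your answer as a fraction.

1/5

Condition on the true location of the car.
If it is behind either of doors 1 and 5 (prior 1/7 each): that door was opened and seen not to hold the prize — ruled out; weight (1/7)·0 = 0 each.
If it is behind any of doors 2, 3, 4, 6, and 7 (prior 1/7 each): the host picks exactly this set with probability 1/15 regardless, and none is the prize; weight (1/7)·(1/15) = 1/105 each.
The weights sum to 1/21.
So P(the car behind door 6 | the host opened door 1 and door 5) = (1/105) / (1/21) = 1/5.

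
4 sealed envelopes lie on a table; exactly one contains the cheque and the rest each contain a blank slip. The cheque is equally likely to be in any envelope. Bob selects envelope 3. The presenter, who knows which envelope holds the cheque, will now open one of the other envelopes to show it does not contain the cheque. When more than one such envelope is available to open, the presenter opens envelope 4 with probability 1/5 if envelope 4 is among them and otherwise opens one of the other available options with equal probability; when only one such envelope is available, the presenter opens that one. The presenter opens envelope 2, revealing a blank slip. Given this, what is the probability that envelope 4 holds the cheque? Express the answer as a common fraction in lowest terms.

5/17

Apply Bayes' rule, conditioning on where the cheque actually is.
If it is in envelope 1 (prior 1/4): envelope 4 is available but not opened, probability 4/5; weight (1/4)·(4/5) = 1/5.
If it is in envelope 2 (prior 1/4): the presenter opened envelope 2, so this case is ruled out; weight (1/4)·0 = 0.
If it is in envelope 3 (prior 1/4): envelope 4 is available but not opened; envelope 2 gets probability (1 − 1/5)/2 = 2/5; weight (1/4)·(2/5) = 1/10.
If it is in envelope 4 (prior 1/4): envelope 4 holds the prize so is unavailable; the presenter chooses uniformly among the 2 others, probability 1/2; weight (1/4)·(1/2) = 1/8.
The weights sum to 17/40.
So P(the cheque in envelope 4 | the presenter opened envelope 2) = (1/8) / (17/40) = 5/17.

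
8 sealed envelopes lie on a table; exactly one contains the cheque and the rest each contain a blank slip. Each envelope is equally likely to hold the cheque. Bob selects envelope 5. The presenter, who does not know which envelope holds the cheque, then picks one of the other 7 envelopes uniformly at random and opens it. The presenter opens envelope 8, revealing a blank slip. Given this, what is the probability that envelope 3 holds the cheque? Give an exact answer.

1/7

Because the presenter chose which envelope to open without knowing where the cheque is, the choice is independent of the prize location. Learning that envelope 8 does not hold the cheque simply rules out that one location and leaves the remaining 7 envelopes still equally likely by symmetry.
So P(the cheque in envelope 3) = 1/7.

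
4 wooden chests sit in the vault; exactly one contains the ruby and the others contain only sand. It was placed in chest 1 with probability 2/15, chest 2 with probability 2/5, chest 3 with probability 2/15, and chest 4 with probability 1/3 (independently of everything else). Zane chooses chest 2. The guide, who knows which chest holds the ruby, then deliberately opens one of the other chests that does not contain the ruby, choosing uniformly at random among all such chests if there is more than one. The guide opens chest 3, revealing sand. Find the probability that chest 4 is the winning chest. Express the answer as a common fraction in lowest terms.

Consider each possible location of the ruby in turn.
If it is in chest 1 (prior 2/15): the guide has 2 equally likely choices, so probability 1/2; weight (2/15)·(1/2) = 1/15.
If it is in chest 2 (prior 2/5): the guide has 3 equally likely choices, so probability 1/3; weight (2/5)·(1/3) = 2/15.
If it is in chest 3 (prior 2/15): the guide opened chest 3, so this case is ruled out; weight (2/15)·0 = 0.
If it is in chest 4 (prior 1/3): the guide has 2 equally likely choices, so probability 1/2; weight (1/3)·(1/2) = 1/6.
The weights sum to 11/30.
So P(the ruby in chest 4 | the guide opened chest 3) = (1/6) / (11/30) = 5/11.

5/11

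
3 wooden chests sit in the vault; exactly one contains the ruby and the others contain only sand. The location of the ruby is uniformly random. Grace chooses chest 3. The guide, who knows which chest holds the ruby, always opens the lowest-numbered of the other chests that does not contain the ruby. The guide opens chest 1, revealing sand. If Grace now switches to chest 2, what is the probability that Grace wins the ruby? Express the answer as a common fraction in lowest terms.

1/2

Apply Bayes' rule, conditioning on where the ruby actually is.
If it is in chest 1 (prior 1/3): the guide opened chest 1, so this case is ruled out; weight (1/3)·0 = 0.
If it is in either of chests 2 and 3 (prior 1/3 each): chest 1 is the lowest-numbered option available, probability 1; weight (1/3)·1 = 1/3 each.
The weights sum to 2/3.
So P(the ruby in chest 2 | the guide opened chest 1) = (1/3) / (2/3) = 1/2.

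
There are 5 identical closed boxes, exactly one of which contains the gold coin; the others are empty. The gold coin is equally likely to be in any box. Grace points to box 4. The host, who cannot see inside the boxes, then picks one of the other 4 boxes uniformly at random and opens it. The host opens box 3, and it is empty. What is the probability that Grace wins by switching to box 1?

1/4

Condition on the true location of the gold coin.
If it is in any of boxes 1, 2, 4, and 5 (prior 1/5 each): the host picks box 3 with probability 1/4 regardless, and it is not the prize; weight (1/5)·(1/4) = 1/20 each.
If it is in box 3 (prior 1/5): the host opened box 3, so this case is ruled out; weight (1/5)·0 = 0.
The weights sum to 1/5.
So P(the gold coin in box 1 | the host opened box 3) = (1/20) / (1/5) = 1/4.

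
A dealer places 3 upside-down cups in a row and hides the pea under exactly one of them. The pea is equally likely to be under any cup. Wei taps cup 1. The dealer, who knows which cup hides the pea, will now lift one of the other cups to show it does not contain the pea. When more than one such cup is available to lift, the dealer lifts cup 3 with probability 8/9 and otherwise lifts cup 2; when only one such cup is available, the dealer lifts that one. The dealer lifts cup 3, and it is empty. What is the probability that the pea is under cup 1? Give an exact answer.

8/17

Apply Bayes' rule, conditioning on where the pea actually is.
If it is under cup 1 (prior 1/3): cup 3 is available, opened with probability 8/9; weight (1/3)·(8/9) = 8/27.
If it is under cup 2 (prior 1/3): only cup 3 is available, probability 1; weight (1/3)·1 = 1/3.
If it is under cup 3 (prior 1/3): the dealer opened cup 3, so this case is ruled out; weight (1/3)·0 = 0.
The weights sum to 17/27.
So P(the pea under cup 1 | the dealer opened cup 3) = (8/27) / (17/27) = 8/17.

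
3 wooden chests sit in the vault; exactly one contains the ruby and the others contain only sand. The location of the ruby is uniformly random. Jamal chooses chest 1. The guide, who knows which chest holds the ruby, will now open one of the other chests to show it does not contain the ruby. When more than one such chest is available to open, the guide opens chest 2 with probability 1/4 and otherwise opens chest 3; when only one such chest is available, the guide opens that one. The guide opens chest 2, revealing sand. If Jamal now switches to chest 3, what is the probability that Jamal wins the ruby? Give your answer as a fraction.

Condition on the true location of the ruby.
If it is in chest 1 (prior 1/3): chest 2 is available, opened with probability 1/4; weight (1/3)·(1/4) = 1/12.
If it is in chest 2 (prior 1/3): the guide opened chest 2, so this case is ruled out; weight (1/3)·0 = 0.
If it is in chest 3 (prior 1/3): only chest 2 is available, probability 1; weight (1/3)·1 = 1/3.
The weights sum to 5/12.
So P(the ruby in chest 3 | the guide opened chest 2) = (1/3) / (5/12) = 4/5.

4/5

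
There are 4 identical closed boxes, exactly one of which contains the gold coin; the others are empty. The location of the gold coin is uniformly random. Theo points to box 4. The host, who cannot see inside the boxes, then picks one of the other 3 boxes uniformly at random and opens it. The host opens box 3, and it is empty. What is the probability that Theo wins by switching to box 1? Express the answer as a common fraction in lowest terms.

Because the host chose which box to open without knowing where the gold coin is, the choice is independent of the prize location. Learning that box 3 does not hold the gold coin simply rules out that one location and leaves the remaining 3 boxes still equally likely by symmetry.
So P(the gold coin in box 1) = 1/3.

1/3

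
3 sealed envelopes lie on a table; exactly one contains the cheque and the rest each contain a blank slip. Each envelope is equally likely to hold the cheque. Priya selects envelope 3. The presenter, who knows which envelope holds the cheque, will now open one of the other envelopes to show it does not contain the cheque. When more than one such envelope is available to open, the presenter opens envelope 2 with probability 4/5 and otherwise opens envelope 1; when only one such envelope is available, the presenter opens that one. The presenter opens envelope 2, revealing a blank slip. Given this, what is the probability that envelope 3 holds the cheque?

4/9

Apply Bayes' rule, conditioning on where the cheque actually is.
If it is in envelope 1 (prior 1/3): only envelope 2 is available, probability 1; weight (1/3)·1 = 1/3.
If it is in envelope 2 (prior 1/3): the presenter opened envelope 2, so this case is ruled out; weight (1/3)·0 = 0.
If it is in envelope 3 (prior 1/3): envelope 2 is available, opened with probability 4/5; weight (1/3)·(4/5) = 4/15.
The weights sum to 3/5.
So P(the cheque in envelope 3 | the presenter opened envelope 2) = (4/15) / (3/5) = 4/9.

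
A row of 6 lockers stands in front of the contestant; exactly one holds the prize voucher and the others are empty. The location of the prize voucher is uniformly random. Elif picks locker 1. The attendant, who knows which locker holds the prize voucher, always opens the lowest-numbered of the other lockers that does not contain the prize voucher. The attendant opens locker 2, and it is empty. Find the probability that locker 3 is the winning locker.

Consider each possible location of the prize voucher in turn.
If it is in any of lockers 1, 3, 4, 5, and 6 (prior 1/6 each): locker 2 is the lowest-numbered option available, probability 1; weight (1/6)·1 = 1/6 each.
If it is in locker 2 (prior 1/6): the attendant opened locker 2, so this case is ruled out; weight (1/6)·0 = 0.
The weights sum to 5/6.
So P(the prize voucher in locker 3 | the attendant opened locker 2) = (1/6) / (5/6) = 1/5.

1/5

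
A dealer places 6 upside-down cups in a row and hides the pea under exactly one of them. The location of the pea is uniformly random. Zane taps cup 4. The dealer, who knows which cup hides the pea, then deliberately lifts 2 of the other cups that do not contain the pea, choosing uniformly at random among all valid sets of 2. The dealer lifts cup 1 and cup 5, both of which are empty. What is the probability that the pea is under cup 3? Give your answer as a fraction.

5/18

Apply Bayes' rule, conditioning on where the pea actually is.
If it is under either of cups 1 and 5 (prior 1/6 each): that cup was opened and seen not to hold the prize — ruled out; weight (1/6)·0 = 0 each.
If it is under any of cups 2, 3, and 6 (prior 1/6 each): the dealer has 6 equally likely choices, so probability 1/6; weight (1/6)·(1/6) = 1/36 each.
If it is under cup 4 (prior 1/6): the dealer has 10 equally likely choices, so probability 1/10; weight (1/6)·(1/10) = 1/60.
The weights sum to 1/10.
So P(the pea under cup 3 | the dealer opened cup 1 and cup 5) = (1/36) / (1/10) = 5/18.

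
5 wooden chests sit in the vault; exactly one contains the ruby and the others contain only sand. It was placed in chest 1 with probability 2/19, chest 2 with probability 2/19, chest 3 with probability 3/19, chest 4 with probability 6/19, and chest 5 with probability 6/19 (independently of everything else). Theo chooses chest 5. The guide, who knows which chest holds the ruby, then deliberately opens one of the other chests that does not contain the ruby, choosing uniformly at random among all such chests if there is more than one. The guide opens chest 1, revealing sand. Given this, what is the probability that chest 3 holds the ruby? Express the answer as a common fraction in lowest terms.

6/31

Condition on the true location of the ruby.
If it is in chest 1 (prior 2/19): the guide opened chest 1, so this case is ruled out; weight (2/19)·0 = 0.
If it is in chest 2 (prior 2/19): the guide has 3 equally likely choices, so probability 1/3; weight (2/19)·(1/3) = 2/57.
If it is in chest 3 (prior 3/19): the guide has 3 equally likely choices, so probability 1/3; weight (3/19)·(1/3) = 1/19.
If it is in chest 4 (prior 6/19): the guide has 3 equally likely choices, so probability 1/3; weight (6/19)·(1/3) = 2/19.
If it is in chest 5 (prior 6/19): the guide has 4 equally likely choices, so probability 1/4; weight (6/19)·(1/4) = 3/38.
The weights sum to 31/114.
So P(the ruby in chest 3 | the guide opened chest 1) = (1/19) / (31/114) = 6/31.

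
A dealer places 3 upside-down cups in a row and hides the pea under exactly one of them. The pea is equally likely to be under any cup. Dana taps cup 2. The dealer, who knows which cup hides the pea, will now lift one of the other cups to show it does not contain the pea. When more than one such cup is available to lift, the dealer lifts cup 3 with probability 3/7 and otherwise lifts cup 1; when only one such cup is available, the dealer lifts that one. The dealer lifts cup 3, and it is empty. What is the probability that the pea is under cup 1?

7/10

Condition on the true location of the pea.
If it is under cup 1 (prior 1/3): only cup 3 is available, probability 1; weight (1/3)·1 = 1/3.
If it is under cup 2 (prior 1/3): cup 3 is available, opened with probability 3/7; weight (1/3)·(3/7) = 1/7.
If it is under cup 3 (prior 1/3): the dealer opened cup 3, so this case is ruled out; weight (1/3)·0 = 0.
The weights sum to 10/21.
So P(the pea under cup 1 | the dealer opened cup 3) = (1/3) / (10/21) = 7/10.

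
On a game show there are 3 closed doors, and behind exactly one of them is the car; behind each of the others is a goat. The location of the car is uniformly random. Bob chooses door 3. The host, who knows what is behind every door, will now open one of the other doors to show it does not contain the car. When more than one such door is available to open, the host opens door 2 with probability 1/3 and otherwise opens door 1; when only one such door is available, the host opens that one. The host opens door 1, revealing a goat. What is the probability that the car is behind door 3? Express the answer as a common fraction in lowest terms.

Condition on the true location of the car.
If it is behind door 1 (prior 1/3): the host opened door 1, so this case is ruled out; weight (1/3)·0 = 0.
If it is behind door 2 (prior 1/3): only door 1 is available, probability 1; weight (1/3)·1 = 1/3.
If it is behind door 3 (prior 1/3): door 2 is available but not opened, probability 2/3; weight (1/3)·(2/3) = 2/9.
The weights sum to 5/9.
So P(the car behind door 3 | the host opened door 1) = (2/9) / (5/9) = 2/5.

2/5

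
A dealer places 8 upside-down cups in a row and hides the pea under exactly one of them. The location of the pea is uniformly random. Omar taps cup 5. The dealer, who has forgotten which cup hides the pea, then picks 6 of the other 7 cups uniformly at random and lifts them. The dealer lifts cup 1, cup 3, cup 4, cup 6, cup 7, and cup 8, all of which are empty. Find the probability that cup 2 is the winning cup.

Because the dealer chose which cups to lift without knowing where the pea is, the choice is independent of the prize location. Learning that none of the 6 opened cups holds the pea simply rules out those 6 locations and leaves the remaining 2 cups still equally likely by symmetry.
So P(the pea under cup 2) = 1/2.

1/2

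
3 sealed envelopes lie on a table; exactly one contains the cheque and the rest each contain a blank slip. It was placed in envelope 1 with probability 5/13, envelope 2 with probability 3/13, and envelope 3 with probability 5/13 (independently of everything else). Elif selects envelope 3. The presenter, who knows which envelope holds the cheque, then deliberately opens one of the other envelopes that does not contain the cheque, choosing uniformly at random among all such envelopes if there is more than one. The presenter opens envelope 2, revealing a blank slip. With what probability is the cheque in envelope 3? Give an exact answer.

1/3

Apply Bayes' rule, conditioning on where the cheque actually is.
If it is in envelope 1 (prior 5/13): the presenter has no choice, probability 1; weight (5/13)·1 = 5/13.
If it is in envelope 2 (prior 3/13): the presenter opened envelope 2, so this case is ruled out; weight (3/13)·0 = 0.
If it is in envelope 3 (prior 5/13): the presenter has 2 equally likely choices, so probability 1/2; weight (5/13)·(1/2) = 5/26.
The weights sum to 15/26.
So P(the cheque in envelope 3 | the presenter opened envelope 2) = (5/26) / (15/26) = 1/3.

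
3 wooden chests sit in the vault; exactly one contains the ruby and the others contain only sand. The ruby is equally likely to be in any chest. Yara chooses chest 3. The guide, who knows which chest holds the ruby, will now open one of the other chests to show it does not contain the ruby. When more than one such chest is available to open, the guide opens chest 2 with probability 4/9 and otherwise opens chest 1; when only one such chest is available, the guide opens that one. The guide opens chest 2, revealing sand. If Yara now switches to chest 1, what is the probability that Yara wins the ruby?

9/13

Apply Bayes' rule, conditioning on where the ruby actually is.
If it is in chest 1 (prior 1/3): only chest 2 is available, probability 1; weight (1/3)·1 = 1/3.
If it is in chest 2 (prior 1/3): the guide opened chest 2, so this case is ruled out; weight (1/3)·0 = 0.
If it is in chest 3 (prior 1/3): chest 2 is available, opened with probability 4/9; weight (1/3)·(4/9) = 4/27.
The weights sum to 13/27.
So P(the ruby in chest 1 | the guide opened chest 2) = (1/3) / (13/27) = 9/13.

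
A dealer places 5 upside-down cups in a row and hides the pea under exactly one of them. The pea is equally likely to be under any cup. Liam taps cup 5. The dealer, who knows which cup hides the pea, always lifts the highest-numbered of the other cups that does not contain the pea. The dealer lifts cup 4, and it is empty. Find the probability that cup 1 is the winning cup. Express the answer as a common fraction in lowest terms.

1/4

Apply Bayes' rule, conditioning on where the pea actually is.
If it is under any of cups 1, 2, 3, and 5 (prior 1/5 each): cup 4 is the highest-numbered option available, probability 1; weight (1/5)·1 = 1/5 each.
If it is under cup 4 (prior 1/5): the dealer opened cup 4, so this case is ruled out; weight (1/5)·0 = 0.
The weights sum to 4/5.
So P(the pea under cup 1 | the dealer opened cup 4) = (1/5) / (4/5) = 1/4.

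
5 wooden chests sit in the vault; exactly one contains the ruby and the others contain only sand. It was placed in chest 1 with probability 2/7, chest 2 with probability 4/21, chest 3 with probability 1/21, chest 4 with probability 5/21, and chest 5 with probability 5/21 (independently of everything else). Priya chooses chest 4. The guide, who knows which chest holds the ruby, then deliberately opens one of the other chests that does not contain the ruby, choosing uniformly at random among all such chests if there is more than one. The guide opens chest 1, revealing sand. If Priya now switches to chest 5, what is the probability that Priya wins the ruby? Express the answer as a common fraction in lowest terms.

Condition on the true location of the ruby.
If it is in chest 1 (prior 2/7): the guide opened chest 1, so this case is ruled out; weight (2/7)·0 = 0.
If it is in chest 2 (prior 4/21): the guide has 3 equally likely choices, so probability 1/3; weight (4/21)·(1/3) = 4/63.
If it is in chest 3 (prior 1/21): the guide has 3 equally likely choices, so probability 1/3; weight (1/21)·(1/3) = 1/63.
If it is in chest 4 (prior 5/21): the guide has 4 equally likely choices, so probability 1/4; weight (5/21)·(1/4) = 5/84.
If it is in chest 5 (prior 5/21): the guide has 3 equally likely choices, so probability 1/3; weight (5/21)·(1/3) = 5/63.
The weights sum to 55/252.
So P(the ruby in chest 5 | the guide opened chest 1) = (5/63) / (55/252) = 4/11.

4/11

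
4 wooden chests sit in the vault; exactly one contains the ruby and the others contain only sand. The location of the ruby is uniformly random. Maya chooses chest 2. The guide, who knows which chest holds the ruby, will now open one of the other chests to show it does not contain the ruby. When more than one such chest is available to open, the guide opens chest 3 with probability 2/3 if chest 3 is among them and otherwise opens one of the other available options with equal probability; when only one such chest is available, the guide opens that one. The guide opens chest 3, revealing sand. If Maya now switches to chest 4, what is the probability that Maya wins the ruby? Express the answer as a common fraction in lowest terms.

1/3

Condition on the true location of the ruby.
If it is in any of chests 1, 2, and 4 (prior 1/4 each): chest 3 is available, opened with probability 2/3; weight (1/4)·(2/3) = 1/6 each.
If it is in chest 3 (prior 1/4): the guide opened chest 3, so this case is ruled out; weight (1/4)·0 = 0.
The weights sum to 1/2.
So P(the ruby in chest 4 | the guide opened chest 3) = (1/6) / (1/2) = 1/3.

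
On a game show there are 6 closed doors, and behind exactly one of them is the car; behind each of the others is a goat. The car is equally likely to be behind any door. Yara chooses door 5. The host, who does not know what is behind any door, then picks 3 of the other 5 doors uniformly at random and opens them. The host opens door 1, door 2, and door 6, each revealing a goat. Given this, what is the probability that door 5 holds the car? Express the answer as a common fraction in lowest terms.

1/3

Consider each possible location of the car in turn.
If it is behind any of doors 1, 2, and 6 (prior 1/6 each): that door was opened and seen not to hold the prize — ruled out; weight (1/6)·0 = 0 each.
If it is behind any of doors 3, 4, and 5 (prior 1/6 each): the host picks exactly this set with probability 1/10 regardless, and none is the prize; weight (1/6)·(1/10) = 1/60 each.
The weights sum to 1/20.
So P(the car behind door 5 | the host opened door 1, door 2, and door 6) = (1/60) / (1/20) = 1/3.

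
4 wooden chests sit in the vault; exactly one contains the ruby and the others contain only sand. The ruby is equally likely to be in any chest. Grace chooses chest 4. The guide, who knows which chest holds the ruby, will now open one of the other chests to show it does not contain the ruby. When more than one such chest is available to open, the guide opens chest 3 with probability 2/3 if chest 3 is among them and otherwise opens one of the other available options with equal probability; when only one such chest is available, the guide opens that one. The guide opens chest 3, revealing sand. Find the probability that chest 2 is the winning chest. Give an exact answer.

Condition on the true location of the ruby.
If it is in any of chests 1, 2, and 4 (prior 1/4 each): chest 3 is available, opened with probability 2/3; weight (1/4)·(2/3) = 1/6 each.
If it is in chest 3 (prior 1/4): the guide opened chest 3, so this case is ruled out; weight (1/4)·0 = 0.
The weights sum to 1/2.
So P(the ruby in chest 2 | the guide opened chest 3) = (1/6) / (1/2) = 1/3.

1/3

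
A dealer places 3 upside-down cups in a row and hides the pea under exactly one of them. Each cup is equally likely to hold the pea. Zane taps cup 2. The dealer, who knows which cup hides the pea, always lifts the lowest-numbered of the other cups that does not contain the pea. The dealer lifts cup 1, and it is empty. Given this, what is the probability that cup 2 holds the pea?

1/2

Condition on the true location of the pea.
If it is under cup 1 (prior 1/3): the dealer opened cup 1, so this case is ruled out; weight (1/3)·0 = 0.
If it is under either of cups 2 and 3 (prior 1/3 each): cup 1 is the lowest-numbered option available, probability 1; weight (1/3)·1 = 1/3 each.
The weights sum to 2/3.
So P(the pea under cup 2 | the dealer opened cup 1) = (1/3) / (2/3) = 1/2.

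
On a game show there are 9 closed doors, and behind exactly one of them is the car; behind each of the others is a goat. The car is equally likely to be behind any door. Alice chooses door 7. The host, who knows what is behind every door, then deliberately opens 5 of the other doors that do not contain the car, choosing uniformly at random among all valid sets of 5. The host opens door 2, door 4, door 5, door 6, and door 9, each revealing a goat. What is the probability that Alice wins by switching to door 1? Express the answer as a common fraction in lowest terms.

8/27

Condition on the true location of the car.
If it is behind any of doors 1, 3, and 8 (prior 1/9 each): the host has 21 equally likely choices, so probability 1/21; weight (1/9)·(1/21) = 1/189 each.
If it is behind any of doors 2, 4, 5, 6, and 9 (prior 1/9 each): that door was opened and seen not to hold the prize — ruled out; weight (1/9)·0 = 0 each.
If it is behind door 7 (prior 1/9): the host has 56 equally likely choices, so probability 1/56; weight (1/9)·(1/56) = 1/504.
The weights sum to 1/56.
So P(the car behind door 1 | the host opened door 2, door 4, door 5, door 6, and door 9) = (1/189) / (1/56) = 8/27.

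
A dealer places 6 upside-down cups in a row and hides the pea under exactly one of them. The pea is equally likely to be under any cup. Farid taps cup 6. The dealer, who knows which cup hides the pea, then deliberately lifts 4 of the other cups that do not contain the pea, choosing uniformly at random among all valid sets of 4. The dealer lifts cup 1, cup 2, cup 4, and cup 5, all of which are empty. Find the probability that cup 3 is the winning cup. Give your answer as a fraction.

Condition on the true location of the pea.
If it is under any of cups 1, 2, 4, and 5 (prior 1/6 each): that cup was opened and seen not to hold the prize — ruled out; weight (1/6)·0 = 0 each.
If it is under cup 3 (prior 1/6): the dealer has no choice, probability 1; weight (1/6)·1 = 1/6.
If it is under cup 6 (prior 1/6): the dealer has 5 equally likely choices, so probability 1/5; weight (1/6)·(1/5) = 1/30.
The weights sum to 1/5.
So P(the pea under cup 3 | the dealer opened cup 1, cup 2, cup 4, and cup 5) = (1/6) / (1/5) = 5/6.

5/6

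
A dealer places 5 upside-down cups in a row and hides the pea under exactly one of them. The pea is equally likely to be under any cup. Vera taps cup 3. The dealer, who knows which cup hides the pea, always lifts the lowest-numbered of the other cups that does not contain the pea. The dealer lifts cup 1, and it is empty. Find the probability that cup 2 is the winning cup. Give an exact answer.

Consider each possible location of the pea in turn.
If it is under cup 1 (prior 1/5): the dealer opened cup 1, so this case is ruled out; weight (1/5)·0 = 0.
If it is under any of cups 2, 3, 4, and 5 (prior 1/5 each): cup 1 is the lowest-numbered option available, probability 1; weight (1/5)·1 = 1/5 each.
The weights sum to 4/5.
So P(the pea under cup 2 | the dealer opened cup 1) = (1/5) / (4/5) = 1/4.

1/4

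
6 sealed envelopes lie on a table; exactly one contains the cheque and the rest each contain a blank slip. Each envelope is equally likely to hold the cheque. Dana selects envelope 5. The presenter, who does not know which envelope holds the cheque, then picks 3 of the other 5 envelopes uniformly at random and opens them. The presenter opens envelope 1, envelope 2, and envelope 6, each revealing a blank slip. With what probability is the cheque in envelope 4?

Because the presenter chose which envelopes to open without knowing where the cheque is, the choice is independent of the prize location. Learning that none of the 3 opened envelopes holds the cheque simply rules out those 3 locations and leaves the remaining 3 envelopes still equally likely by symmetry.
So P(the cheque in envelope 4) = 1/3.

1/3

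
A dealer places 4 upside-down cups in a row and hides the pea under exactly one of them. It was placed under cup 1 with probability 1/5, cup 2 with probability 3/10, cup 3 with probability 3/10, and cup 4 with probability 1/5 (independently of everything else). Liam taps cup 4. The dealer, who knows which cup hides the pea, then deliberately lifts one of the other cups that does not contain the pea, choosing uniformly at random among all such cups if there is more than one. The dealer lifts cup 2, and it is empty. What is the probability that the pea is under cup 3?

9/19

Condition on the true location of the pea.
If it is under cup 1 (prior 1/5): the dealer has 2 equally likely choices, so probability 1/2; weight (1/5)·(1/2) = 1/10.
If it is under cup 2 (prior 3/10): the dealer opened cup 2, so this case is ruled out; weight (3/10)·0 = 0.
If it is under cup 3 (prior 3/10): the dealer has 2 equally likely choices, so probability 1/2; weight (3/10)·(1/2) = 3/20.
If it is under cup 4 (prior 1/5): the dealer has 3 equally likely choices, so probability 1/3; weight (1/5)·(1/3) = 1/15.
The weights sum to 19/60.
So P(the pea under cup 3 | the dealer opened cup 2) = (3/20) / (19/60) = 9/19.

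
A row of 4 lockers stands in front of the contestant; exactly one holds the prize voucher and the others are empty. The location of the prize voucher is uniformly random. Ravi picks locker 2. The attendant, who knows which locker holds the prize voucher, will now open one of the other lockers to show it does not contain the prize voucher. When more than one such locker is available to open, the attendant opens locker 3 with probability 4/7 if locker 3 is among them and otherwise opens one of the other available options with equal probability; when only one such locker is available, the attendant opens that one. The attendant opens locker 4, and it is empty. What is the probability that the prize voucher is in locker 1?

3/8

Apply Bayes' rule, conditioning on where the prize voucher actually is.
If it is in locker 1 (prior 1/4): locker 3 is available but not opened, probability 3/7; weight (1/4)·(3/7) = 3/28.
If it is in locker 2 (prior 1/4): locker 3 is available but not opened; locker 4 gets probability (1 − 4/7)/2 = 3/14; weight (1/4)·(3/14) = 3/56.
If it is in locker 3 (prior 1/4): locker 3 holds the prize so is unavailable; the attendant chooses uniformly among the 2 others, probability 1/2; weight (1/4)·(1/2) = 1/8.
If it is in locker 4 (prior 1/4): the attendant opened locker 4, so this case is ruled out; weight (1/4)·0 = 0.
The weights sum to 2/7.
So P(the prize voucher in locker 1 | the attendant opened locker 4) = (3/28) / (2/7) = 3/8.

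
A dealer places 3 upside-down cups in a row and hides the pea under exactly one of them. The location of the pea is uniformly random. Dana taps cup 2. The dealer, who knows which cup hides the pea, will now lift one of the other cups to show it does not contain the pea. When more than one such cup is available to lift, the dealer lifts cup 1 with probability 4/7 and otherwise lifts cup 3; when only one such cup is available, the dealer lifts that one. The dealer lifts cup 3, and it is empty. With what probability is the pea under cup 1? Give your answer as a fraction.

7/10

Condition on the true location of the pea.
If it is under cup 1 (prior 1/3): only cup 3 is available, probability 1; weight (1/3)·1 = 1/3.
If it is under cup 2 (prior 1/3): cup 1 is available but not opened, probability 3/7; weight (1/3)·(3/7) = 1/7.
If it is under cup 3 (prior 1/3): the dealer opened cup 3, so this case is ruled out; weight (1/3)·0 = 0.
The weights sum to 10/21.
So P(the pea under cup 1 | the dealer opened cup 3) = (1/3) / (10/21) = 7/10.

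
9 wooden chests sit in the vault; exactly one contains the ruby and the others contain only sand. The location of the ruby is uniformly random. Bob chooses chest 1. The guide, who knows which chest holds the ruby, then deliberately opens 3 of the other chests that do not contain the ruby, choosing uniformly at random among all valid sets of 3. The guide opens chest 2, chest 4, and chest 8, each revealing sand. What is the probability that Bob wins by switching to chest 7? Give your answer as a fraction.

8/45

Consider each possible location of the ruby in turn.
If it is in chest 1 (prior 1/9): the guide has 56 equally likely choices, so probability 1/56; weight (1/9)·(1/56) = 1/504.
If it is in any of chests 2, 4, and 8 (prior 1/9 each): that chest was opened and seen not to hold the prize — ruled out; weight (1/9)·0 = 0 each.
If it is in any of chests 3, 5, 6, 7, and 9 (prior 1/9 each): the guide has 35 equally likely choices, so probability 1/35; weight (1/9)·(1/35) = 1/315 each.
The weights sum to 1/56.
So P(the ruby in chest 7 | the guide opened chest 2, chest 4, and chest 8) = (1/315) / (1/56) = 8/45.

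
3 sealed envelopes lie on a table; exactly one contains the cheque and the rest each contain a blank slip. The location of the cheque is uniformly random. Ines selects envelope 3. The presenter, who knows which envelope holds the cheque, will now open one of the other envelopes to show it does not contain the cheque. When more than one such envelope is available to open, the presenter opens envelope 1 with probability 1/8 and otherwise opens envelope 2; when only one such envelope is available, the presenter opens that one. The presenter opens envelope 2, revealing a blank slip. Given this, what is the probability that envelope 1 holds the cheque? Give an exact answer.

Apply Bayes' rule, conditioning on where the cheque actually is.
If it is in envelope 1 (prior 1/3): only envelope 2 is available, probability 1; weight (1/3)·1 = 1/3.
If it is in envelope 2 (prior 1/3): the presenter opened envelope 2, so this case is ruled out; weight (1/3)·0 = 0.
If it is in envelope 3 (prior 1/3): envelope 1 is available but not opened, probability 7/8; weight (1/3)·(7/8) = 7/24.
The weights sum to 5/8.
So P(the cheque in envelope 1 | the presenter opened envelope 2) = (1/3) / (5/8) = 8/15.

8/15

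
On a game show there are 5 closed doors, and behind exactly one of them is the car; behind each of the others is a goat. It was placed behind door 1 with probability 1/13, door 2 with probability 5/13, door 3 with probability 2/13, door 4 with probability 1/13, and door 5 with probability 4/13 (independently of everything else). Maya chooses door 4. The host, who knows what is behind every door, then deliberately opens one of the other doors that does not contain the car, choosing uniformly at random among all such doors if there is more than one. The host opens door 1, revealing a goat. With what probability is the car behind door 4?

3/47

Consider each possible location of the car in turn.
If it is behind door 1 (prior 1/13): the host opened door 1, so this case is ruled out; weight (1/13)·0 = 0.
If it is behind door 2 (prior 5/13): the host has 3 equally likely choices, so probability 1/3; weight (5/13)·(1/3) = 5/39.
If it is behind door 3 (prior 2/13): the host has 3 equally likely choices, so probability 1/3; weight (2/13)·(1/3) = 2/39.
If it is behind door 4 (prior 1/13): the host has 4 equally likely choices, so probability 1/4; weight (1/13)·(1/4) = 1/52.
If it is behind door 5 (prior 4/13): the host has 3 equally likely choices, so probability 1/3; weight (4/13)·(1/3) = 4/39.
The weights sum to 47/156.
So P(the car behind door 4 | the host opened door 1) = (1/52) / (47/156) = 3/47.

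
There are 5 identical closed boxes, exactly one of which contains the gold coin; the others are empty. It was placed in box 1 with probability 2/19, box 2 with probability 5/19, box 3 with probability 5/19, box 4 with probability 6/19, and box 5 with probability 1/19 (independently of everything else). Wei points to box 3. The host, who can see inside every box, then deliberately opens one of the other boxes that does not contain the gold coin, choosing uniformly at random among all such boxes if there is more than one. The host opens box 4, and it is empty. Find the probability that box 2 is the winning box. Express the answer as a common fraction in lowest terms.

Consider each possible location of the gold coin in turn.
If it is in box 1 (prior 2/19): the host has 3 equally likely choices, so probability 1/3; weight (2/19)·(1/3) = 2/57.
If it is in box 2 (prior 5/19): the host has 3 equally likely choices, so probability 1/3; weight (5/19)·(1/3) = 5/57.
If it is in box 3 (prior 5/19): the host has 4 equally likely choices, so probability 1/4; weight (5/19)·(1/4) = 5/76.
If it is in box 4 (prior 6/19): the host opened box 4, so this case is ruled out; weight (6/19)·0 = 0.
If it is in box 5 (prior 1/19): the host has 3 equally likely choices, so probability 1/3; weight (1/19)·(1/3) = 1/57.
The weights sum to 47/228.
So P(the gold coin in box 2 | the host opened box 4) = (5/57) / (47/228) = 20/47.

20/47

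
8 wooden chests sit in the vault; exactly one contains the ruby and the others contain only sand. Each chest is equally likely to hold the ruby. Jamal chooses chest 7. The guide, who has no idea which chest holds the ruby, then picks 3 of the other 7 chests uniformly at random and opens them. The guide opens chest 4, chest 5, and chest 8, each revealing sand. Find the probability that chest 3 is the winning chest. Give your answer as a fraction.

Condition on the true location of the ruby.
If it is in any of chests 1, 2, 3, 6, and 7 (prior 1/8 each): the guide picks exactly this set with probability 1/35 regardless, and none is the prize; weight (1/8)·(1/35) = 1/280 each.
If it is in any of chests 4, 5, and 8 (prior 1/8 each): that chest was opened and seen not to hold the prize — ruled out; weight (1/8)·0 = 0 each.
The weights sum to 1/56.
So P(the ruby in chest 3 | the guide opened chest 4, chest 5, and chest 8) = (1/280) / (1/56) = 1/5.

1/5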